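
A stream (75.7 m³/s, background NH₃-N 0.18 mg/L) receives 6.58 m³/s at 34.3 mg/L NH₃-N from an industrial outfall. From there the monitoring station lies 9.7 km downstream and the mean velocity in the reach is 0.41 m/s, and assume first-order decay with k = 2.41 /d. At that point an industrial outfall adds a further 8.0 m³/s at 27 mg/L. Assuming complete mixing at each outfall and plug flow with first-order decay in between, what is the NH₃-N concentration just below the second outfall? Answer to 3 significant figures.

After mixing, C = (75.70·0.1800 + 6.580·34.30) / 82.28 = 239.3/82.28 = 2.909 mg/L; combined flow 82.28 m³/s.
Travel time t = 9.7·1000 / 0.41 = 23660 s = 6.572 h.
First-order decay: C = 2.909·exp(−k·t) = 2.909·0.5169 = 1.503 mg/L.
Second outfall: C = (82.28·1.503 + 8.000·27.00)/90.28 = 3.763 mg/L.

3.76 mg/L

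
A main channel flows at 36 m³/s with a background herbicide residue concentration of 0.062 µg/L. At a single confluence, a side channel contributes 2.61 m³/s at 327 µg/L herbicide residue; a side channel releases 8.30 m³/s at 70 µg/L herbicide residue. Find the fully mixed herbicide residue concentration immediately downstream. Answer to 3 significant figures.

Mass balance: C = (36.00·0.06200 + 2.610·327.0 + 8.300·70.00) / 46.91 = 1437/46.91 = 30.63 µg/L.

30.6 µg/L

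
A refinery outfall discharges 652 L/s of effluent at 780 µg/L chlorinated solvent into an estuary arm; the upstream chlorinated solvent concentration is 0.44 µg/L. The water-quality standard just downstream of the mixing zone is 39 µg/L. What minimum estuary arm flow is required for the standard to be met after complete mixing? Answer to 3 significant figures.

Set C_mix = 39: (Q·0.4400 + 652.0·780.0) / (Q + 652.0) = 39
→ Q = 652.0·(780.0 − 39)/(39 − 0.4400) = 12530 L/s.

12500 L/s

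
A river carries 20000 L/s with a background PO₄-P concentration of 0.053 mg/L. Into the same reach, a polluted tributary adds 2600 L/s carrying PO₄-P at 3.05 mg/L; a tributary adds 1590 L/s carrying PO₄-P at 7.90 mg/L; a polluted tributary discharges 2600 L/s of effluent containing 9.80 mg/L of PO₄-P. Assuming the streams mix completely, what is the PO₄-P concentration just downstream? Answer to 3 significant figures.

1.76 mg/L

Mixed concentration C = ΣQC/ΣQ = (20000·0.05300 + 2600·3.050 + 1590·7.900 + 2600·9.800) / 26790 = 47030/26790 = 1.756 mg/L.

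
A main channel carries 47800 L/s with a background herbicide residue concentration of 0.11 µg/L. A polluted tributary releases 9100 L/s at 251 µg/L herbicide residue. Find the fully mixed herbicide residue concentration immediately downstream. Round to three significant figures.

Mixed concentration C = ΣQC/ΣQ = (47800·0.1100 + 9100·251.0) / 56900 = 2289000/56900 = 40.23 µg/L.

40.2 µg/L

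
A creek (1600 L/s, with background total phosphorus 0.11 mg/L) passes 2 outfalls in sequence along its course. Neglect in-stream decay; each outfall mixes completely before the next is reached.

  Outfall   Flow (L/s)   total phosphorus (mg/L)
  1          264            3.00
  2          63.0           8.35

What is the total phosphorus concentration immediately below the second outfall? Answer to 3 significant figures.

0.775 mg/L

After outfall 1: Q = 1600 + 264.0 = 1864 L/s; C = (1600·0.1100 + 264.0·3.000)/1864 = 0.5193 mg/L.
After outfall 2: Q = 1864 + 63.00 = 1927 L/s; C = (1864·0.5193 + 63.00·8.350)/1927 = 0.7753 mg/L.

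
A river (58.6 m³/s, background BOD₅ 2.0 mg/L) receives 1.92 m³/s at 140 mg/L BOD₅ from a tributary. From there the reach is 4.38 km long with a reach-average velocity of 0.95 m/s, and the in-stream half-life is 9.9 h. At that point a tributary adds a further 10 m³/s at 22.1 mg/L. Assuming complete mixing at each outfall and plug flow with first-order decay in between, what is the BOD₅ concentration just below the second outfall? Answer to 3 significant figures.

8.14 mg/L

Conservation of mass: C = (58.60·2.000 + 1.920·140.0) / 60.52 = 386.0/60.52 = 6.378 mg/L; combined flow 60.52 m³/s.
Travel time t = 4.38·1000 / 0.95 = 4611 s = 1.281 h.
Half-life 9.9 h → k = ln 2 / 9.9 = 0.07001 h⁻¹ = 1.680 d⁻¹.
Decay over the reach: 6.378·exp(−kt) = 6.378·0.9142 = 5.831 mg/L.
At the second outfall, C = (60.52·5.831 + 10.00·22.10) / (60.52 + 10.00) = 8.138 mg/L.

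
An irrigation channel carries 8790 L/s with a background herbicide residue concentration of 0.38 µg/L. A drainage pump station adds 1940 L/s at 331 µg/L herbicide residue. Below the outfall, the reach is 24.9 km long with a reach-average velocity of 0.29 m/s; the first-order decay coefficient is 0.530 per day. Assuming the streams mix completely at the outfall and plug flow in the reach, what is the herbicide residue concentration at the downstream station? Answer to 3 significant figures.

After mixing, C = (8790·0.3800 + 1940·331.0) / 10730 = 645500/10730 = 60.16 µg/L.
Travel time t = 24.9·1000 / 0.29 = 85860 s = 23.85 h.
Applying C = C₀e^(−kt): 60.16 × 0.5906 = 35.53 µg/L.

35.5 µg/L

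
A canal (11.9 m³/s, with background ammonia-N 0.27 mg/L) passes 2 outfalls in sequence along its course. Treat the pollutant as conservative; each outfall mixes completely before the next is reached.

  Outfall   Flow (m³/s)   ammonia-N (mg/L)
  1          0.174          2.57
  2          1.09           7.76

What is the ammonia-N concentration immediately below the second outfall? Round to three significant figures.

Outfall 1: combined Q = 12.07 m³/s; C = (11.90·0.2700 + 0.1740·2.570)/12.07 = 0.3031 mg/L.
Outfall 2: combined Q = 13.16 m³/s; C = (12.07·0.3031 + 1.090·7.760)/13.16 = 0.9206 mg/L.

0.921 mg/L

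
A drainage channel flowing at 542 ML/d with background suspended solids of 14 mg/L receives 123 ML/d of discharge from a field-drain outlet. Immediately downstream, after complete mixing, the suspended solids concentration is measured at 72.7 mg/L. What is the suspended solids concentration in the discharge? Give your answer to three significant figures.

Mass balance: 542.0·14.00 + 123.0·Cₑ = 665.0·72.70
→ Cₑ = (665.0·72.70 − 542.0·14.00) / 123.0 = 331.4 mg/L.

331 mg/L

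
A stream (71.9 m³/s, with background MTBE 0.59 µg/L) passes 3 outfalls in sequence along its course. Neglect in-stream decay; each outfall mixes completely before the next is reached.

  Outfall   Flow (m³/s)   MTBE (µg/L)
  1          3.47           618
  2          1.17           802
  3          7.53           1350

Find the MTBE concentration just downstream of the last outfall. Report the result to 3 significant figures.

158 µg/L

After outfall 1: Q = 71.90 + 3.470 = 75.37 m³/s; C = (71.90·0.5900 + 3.470·618.0)/75.37 = 29.02 µg/L.
After outfall 2: Q = 75.37 + 1.170 = 76.54 m³/s; C = (75.37·29.02 + 1.170·802.0)/76.54 = 40.83 µg/L.
After outfall 3: Q = 76.54 + 7.530 = 84.07 m³/s; C = (76.54·40.83 + 7.530·1350)/84.07 = 158.1 µg/L.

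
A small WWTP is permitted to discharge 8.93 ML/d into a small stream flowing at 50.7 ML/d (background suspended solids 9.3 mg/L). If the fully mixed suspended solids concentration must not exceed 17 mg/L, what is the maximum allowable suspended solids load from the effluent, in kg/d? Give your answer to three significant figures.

Mass balance at the limit: 50.70·9.300 + 8.930·Cₑ = 59.63·17 → Cₑ = 60.72 mg/L.
8.930 ML/d = 0.1034 m³/s. Load = 0.1034 m³/s × 60.72 g/m³ × 86 400 s/d = 542.2 kg/d.

542 kg/d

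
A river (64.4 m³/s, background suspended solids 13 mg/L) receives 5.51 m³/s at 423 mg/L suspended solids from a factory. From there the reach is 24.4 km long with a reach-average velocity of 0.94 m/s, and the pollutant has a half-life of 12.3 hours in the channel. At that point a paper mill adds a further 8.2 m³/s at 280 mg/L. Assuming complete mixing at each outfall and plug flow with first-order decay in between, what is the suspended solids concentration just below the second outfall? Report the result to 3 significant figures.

56.4 mg/L

Mixed concentration C = ΣQC/ΣQ = (64.40·13.00 + 5.510·423.0) / 69.91 = 3168/69.91 = 45.31 mg/L; combined flow 69.91 m³/s.
Travel time t = 24.4·1000 / 0.94 = 25960 s = 7.210 h.
Half-life 12.3 h → k = ln 2 / 12.3 = 0.05635 h⁻¹ = 1.352 d⁻¹.
First-order decay: C = 45.31·exp(−k·t) = 45.31·0.6661 = 30.18 mg/L.
Second outfall: C = (69.91·30.18 + 8.200·280.0)/78.11 = 56.41 mg/L.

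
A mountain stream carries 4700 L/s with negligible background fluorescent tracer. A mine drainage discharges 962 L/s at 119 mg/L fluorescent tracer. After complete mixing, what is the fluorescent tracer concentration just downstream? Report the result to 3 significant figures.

20.2 mg/L

Mass balance: C = (4700·0 + 962.0·119.0) / 5662 = 114500/5662 = 20.22 mg/L.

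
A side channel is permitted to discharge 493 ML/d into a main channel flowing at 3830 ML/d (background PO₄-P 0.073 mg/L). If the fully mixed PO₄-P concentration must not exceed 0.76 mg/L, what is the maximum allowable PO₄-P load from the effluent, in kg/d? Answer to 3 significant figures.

Mass balance at the limit: 3830·0.07300 + 493.0·Cₑ = 4323·0.76 → Cₑ = 6.097 mg/L.
493.0 ML/d = 5.706 m³/s. Load = 5.706 m³/s × 6.097 g/m³ × 86 400 s/d = 3006 kg/d.

3010 kg/d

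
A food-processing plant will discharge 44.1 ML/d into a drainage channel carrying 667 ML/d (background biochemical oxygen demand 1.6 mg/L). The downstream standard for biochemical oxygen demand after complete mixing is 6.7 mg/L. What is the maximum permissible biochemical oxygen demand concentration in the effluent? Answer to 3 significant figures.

83.8 mg/L

At the limit, (Qr·Cr + Qe·Cₑ)/(Qr + Qe) = 6.7:
Cₑ = (711.1·6.7 − 667.0·1.600) / 44.10 = 83.84 mg/L.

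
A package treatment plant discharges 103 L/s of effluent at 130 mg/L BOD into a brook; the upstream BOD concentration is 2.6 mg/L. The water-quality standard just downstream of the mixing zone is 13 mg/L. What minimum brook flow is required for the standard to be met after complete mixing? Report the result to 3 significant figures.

Set C_mix = 13: (Q·2.600 + 103.0·130.0) / (Q + 103.0) = 13
→ Q = 103.0·(130.0 − 13)/(13 − 2.600) = 1159 L/s.

1160 L/s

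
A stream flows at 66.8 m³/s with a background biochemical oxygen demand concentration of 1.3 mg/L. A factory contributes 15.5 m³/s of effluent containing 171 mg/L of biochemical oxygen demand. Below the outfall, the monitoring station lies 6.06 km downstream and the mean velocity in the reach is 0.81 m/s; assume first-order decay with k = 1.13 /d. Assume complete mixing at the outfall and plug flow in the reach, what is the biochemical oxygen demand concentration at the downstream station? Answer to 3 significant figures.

30.2 mg/L

Conservation of mass: C = (66.80·1.300 + 15.50·171.0) / 82.30 = 2737/82.30 = 33.26 mg/L.
Travel time t = 6.06·1000 / 0.81 = 7481 s = 2.078 h.
Applying C = C₀e^(−kt): 33.26 × 0.9068 = 30.16 mg/L.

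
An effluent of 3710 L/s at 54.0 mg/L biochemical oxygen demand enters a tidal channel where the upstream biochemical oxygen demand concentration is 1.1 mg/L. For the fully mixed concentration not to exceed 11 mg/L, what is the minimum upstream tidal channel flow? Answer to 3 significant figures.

16100 L/s

Set C_mix = 11: (Q·1.100 + 3710·54.00) / (Q + 3710) = 11
→ Q = 3710·(54.00 − 11)/(11 − 1.100) = 16110 L/s.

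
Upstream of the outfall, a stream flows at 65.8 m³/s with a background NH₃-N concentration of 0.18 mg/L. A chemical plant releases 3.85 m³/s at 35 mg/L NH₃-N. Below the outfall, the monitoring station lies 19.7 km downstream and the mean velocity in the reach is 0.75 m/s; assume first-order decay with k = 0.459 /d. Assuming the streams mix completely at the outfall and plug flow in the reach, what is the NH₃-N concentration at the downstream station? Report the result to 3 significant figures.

1.83 mg/L

Mass balance: C = (65.80·0.1800 + 3.850·35.00) / 69.65 = 146.6/69.65 = 2.105 mg/L.
Travel time t = 19.7·1000 / 0.75 = 26270 s = 7.296 h.
After decay, C = 2.105 × e^(−kt) = 2.105 × 0.8698 = 1.831 mg/L.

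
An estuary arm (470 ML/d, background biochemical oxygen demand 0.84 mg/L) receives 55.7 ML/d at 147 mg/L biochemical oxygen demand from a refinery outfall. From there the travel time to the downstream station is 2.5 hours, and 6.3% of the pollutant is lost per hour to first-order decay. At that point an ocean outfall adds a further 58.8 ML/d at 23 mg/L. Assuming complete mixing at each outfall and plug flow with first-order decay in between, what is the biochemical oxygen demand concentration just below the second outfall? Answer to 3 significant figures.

14.8 mg/L

Conservation of mass: C = (470.0·0.8400 + 55.70·147.0) / 525.7 = 8583/525.7 = 16.33 mg/L; combined flow 525.7 ML/d.
6.3%/h lost → k = −ln(1 − 0.063) = 0.06507 h⁻¹.
After decay, C = 16.33 × e^(−kt) = 16.33 × 0.8499 = 13.88 mg/L.
Second outfall: C = (525.7·13.88 + 58.80·23.00)/584.5 = 14.79 mg/L.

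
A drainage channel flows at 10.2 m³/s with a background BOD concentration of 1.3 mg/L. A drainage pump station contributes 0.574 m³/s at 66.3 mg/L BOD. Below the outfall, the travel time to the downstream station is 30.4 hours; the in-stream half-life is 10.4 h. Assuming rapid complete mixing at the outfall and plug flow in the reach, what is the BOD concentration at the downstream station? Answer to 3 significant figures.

Flow-weighted average: C = (10.20·1.300 + 0.5740·66.30) / 10.77 = 51.32/10.77 = 4.763 mg/L.
Half-life 10.4 h → k = ln 2 / 10.4 = 0.06665 h⁻¹ = 1.600 d⁻¹.
Applying C = C₀e^(−kt): 4.763 × 0.1318 = 0.6280 mg/L.

0.628 mg/L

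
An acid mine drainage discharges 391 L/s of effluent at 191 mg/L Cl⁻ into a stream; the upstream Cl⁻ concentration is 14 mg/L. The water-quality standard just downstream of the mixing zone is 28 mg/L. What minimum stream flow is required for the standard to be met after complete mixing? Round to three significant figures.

4550 L/s

Set C_mix = 28: (Q·14.00 + 391.0·191.0) / (Q + 391.0) = 28
→ Q = 391.0·(191.0 − 28)/(28 − 14.00) = 4552 L/s.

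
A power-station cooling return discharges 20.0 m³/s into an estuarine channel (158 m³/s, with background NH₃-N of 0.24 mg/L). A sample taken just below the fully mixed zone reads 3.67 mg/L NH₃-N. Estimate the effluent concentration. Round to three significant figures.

30.8 mg/L

Mass balance: 158.0·0.2400 + 20.00·Cₑ = 178.0·3.670
→ Cₑ = (178.0·3.670 − 158.0·0.2400) / 20.00 = 30.77 mg/L.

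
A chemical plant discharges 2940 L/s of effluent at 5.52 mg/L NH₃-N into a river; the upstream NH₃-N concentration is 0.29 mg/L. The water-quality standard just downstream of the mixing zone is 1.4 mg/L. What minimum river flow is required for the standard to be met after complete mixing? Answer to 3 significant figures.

Set C_mix = 1.4: (Q·0.2900 + 2940·5.520) / (Q + 2940) = 1.4
→ Q = 2940·(5.520 − 1.4)/(1.4 − 0.2900) = 10910 L/s.

10900 L/s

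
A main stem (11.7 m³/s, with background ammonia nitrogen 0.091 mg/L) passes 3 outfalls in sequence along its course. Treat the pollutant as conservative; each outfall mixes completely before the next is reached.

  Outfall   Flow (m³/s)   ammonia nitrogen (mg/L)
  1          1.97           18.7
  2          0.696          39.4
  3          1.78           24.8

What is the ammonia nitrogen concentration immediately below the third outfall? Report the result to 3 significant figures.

6.78 mg/L

Below outfall 1: Q → 13.67 m³/s, C = (11.70·0.09100 + 1.970·18.70)/13.67 = 2.773 mg/L.
Below outfall 2: Q → 14.37 m³/s, C = (13.67·2.773 + 0.6960·39.40)/14.37 = 4.547 mg/L.
Below outfall 3: Q → 16.15 m³/s, C = (14.37·4.547 + 1.780·24.80)/16.15 = 6.780 mg/L.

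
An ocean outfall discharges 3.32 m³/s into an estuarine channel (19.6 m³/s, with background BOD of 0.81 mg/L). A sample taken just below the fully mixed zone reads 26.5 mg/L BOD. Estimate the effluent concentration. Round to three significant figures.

178 mg/L

Mass balance: 19.60·0.8100 + 3.320·Cₑ = 22.92·26.50
→ Cₑ = (22.92·26.50 − 19.60·0.8100) / 3.320 = 178.2 mg/L.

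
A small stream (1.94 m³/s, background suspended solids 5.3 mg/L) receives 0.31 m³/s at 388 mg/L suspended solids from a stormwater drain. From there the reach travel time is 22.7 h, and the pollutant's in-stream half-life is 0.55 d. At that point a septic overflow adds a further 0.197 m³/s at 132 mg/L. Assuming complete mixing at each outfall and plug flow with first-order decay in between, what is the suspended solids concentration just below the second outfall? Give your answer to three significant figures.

26.8 mg/L

Mixed concentration C = ΣQC/ΣQ = (1.940·5.300 + 0.3100·388.0) / 2.250 = 130.6/2.250 = 58.03 mg/L; combined flow 2.250 m³/s.
Half-life 0.55 d → k = ln 2 / 0.55 = 1.260 d⁻¹.
Applying C = C₀e^(−kt): 58.03 × 0.3036 = 17.62 mg/L.
Second outfall: C = (2.250·17.62 + 0.1970·132.0)/2.447 = 26.83 mg/L.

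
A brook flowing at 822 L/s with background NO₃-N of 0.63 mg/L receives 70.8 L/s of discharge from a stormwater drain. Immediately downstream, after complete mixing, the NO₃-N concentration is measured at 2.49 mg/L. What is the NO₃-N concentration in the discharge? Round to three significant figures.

Mass balance: 822.0·0.6300 + 70.80·Cₑ = 892.8·2.490
→ Cₑ = (892.8·2.490 − 822.0·0.6300) / 70.80 = 24.08 mg/L.

24.1 mg/L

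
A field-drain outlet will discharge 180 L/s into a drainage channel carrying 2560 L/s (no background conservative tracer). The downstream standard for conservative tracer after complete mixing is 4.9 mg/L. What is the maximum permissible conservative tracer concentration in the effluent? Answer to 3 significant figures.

74.6 mg/L

At the limit, (Qr·Cr + Qe·Cₑ)/(Qr + Qe) = 4.9:
Cₑ = (2740·4.9 − 2560·0) / 180.0 = 74.59 mg/L.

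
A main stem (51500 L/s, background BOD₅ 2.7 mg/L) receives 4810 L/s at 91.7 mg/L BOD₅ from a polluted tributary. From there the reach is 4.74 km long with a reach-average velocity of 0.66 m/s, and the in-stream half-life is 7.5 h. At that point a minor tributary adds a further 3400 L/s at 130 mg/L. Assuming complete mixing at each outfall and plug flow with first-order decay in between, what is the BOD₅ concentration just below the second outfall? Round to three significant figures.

15.5 mg/L

Conservation of mass: C = (51500·2.700 + 4810·91.70) / 56310 = 580100/56310 = 10.30 mg/L; combined flow 56310 L/s.
Travel time t = 4.74·1000 / 0.66 = 7182 s = 1.995 h.
Half-life 7.5 h → k = ln 2 / 7.5 = 0.09242 h⁻¹ = 2.218 d⁻¹.
Applying C = C₀e^(−kt): 10.30 × 0.8316 = 8.568 mg/L.
At the second outfall, C = (56310·8.568 + 3400·130.0) / (56310 + 3400) = 15.48 mg/L.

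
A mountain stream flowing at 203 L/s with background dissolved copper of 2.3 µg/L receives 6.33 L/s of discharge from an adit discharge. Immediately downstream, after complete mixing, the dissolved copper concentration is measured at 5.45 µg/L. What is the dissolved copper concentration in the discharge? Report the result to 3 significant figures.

Mass balance: 203.0·2.300 + 6.330·Cₑ = 209.3·5.450
→ Cₑ = (209.3·5.450 − 203.0·2.300) / 6.330 = 106.5 µg/L.

106 µg/L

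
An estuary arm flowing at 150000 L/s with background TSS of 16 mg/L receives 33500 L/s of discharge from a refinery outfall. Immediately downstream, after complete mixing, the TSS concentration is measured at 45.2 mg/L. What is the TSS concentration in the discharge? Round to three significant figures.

Mass balance: 150000·16.00 + 33500·Cₑ = 183500·45.20
→ Cₑ = (183500·45.20 − 150000·16.00) / 33500 = 175.9 mg/L.

176 mg/L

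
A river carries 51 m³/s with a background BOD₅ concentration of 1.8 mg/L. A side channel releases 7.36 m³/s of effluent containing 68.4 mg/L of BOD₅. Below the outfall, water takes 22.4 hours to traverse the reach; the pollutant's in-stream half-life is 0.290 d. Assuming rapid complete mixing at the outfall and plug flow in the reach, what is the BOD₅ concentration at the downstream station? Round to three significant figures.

Mass balance: C = (51.00·1.800 + 7.360·68.40) / 58.36 = 595.2/58.36 = 10.20 mg/L.
Half-life 0.290 d → k = ln 2 / 0.290 = 2.390 d⁻¹.
First-order decay: C = 10.20·exp(−k·t) = 10.20·0.1074 = 1.096 mg/L.

1.10 mg/L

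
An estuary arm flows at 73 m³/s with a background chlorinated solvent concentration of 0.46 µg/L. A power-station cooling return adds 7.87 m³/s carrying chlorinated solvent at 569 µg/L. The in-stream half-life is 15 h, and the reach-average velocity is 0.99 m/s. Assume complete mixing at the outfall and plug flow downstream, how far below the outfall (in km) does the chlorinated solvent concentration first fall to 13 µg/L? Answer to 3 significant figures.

112 km

Conservation of mass: C = (73.00·0.4600 + 7.870·569.0) / 80.87 = 4512/80.87 = 55.79 µg/L.
Half-life 15 h → k = ln 2 / 15 = 0.04621 h⁻¹ = 1.109 d⁻¹.
Set 55.79·exp(−k·t) = 13 → t = ln(55.79/13)/k = 113500 s = 31.52 h.
Distance = v·t = 0.99·113500 = 112300 m = 112.3 km.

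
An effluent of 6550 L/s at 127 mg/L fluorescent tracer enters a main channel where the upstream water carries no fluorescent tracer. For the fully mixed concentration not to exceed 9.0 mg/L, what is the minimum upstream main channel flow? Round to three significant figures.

85900 L/s

Set C_mix = 9.0: (Q·0 + 6550·127.0) / (Q + 6550) = 9.0
→ Q = 6550·(127.0 − 9.0)/(9.0 − 0) = 85880 L/s.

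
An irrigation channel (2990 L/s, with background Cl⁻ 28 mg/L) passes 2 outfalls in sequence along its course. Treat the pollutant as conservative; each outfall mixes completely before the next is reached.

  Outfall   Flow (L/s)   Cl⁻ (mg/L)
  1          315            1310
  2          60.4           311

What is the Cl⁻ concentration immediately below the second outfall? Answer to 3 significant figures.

153 mg/L

Below outfall 1: Q → 3305 L/s, C = (2990·28.00 + 315.0·1310)/3305 = 150.2 mg/L.
Below outfall 2: Q → 3365 L/s, C = (3305·150.2 + 60.40·311.0)/3365 = 153.1 mg/L.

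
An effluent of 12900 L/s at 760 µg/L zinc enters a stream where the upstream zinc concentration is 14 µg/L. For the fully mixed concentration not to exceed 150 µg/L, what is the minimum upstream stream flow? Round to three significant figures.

Set C_mix = 150: (Q·14.00 + 12900·760.0) / (Q + 12900) = 150
→ Q = 12900·(760.0 − 150)/(150 − 14.00) = 57860 L/s.

57900 L/s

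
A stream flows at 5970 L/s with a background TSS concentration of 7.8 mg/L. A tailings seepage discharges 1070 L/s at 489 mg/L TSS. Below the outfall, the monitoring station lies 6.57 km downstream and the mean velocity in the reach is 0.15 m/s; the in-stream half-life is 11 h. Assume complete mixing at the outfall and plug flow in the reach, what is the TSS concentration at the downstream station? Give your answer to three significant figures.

Flow-weighted average: C = (5970·7.800 + 1070·489.0) / 7040 = 569800/7040 = 80.94 mg/L.
Travel time t = 6.57·1000 / 0.15 = 43800 s = 12.17 h.
Half-life 11 h → k = ln 2 / 11 = 0.06301 h⁻¹ = 1.512 d⁻¹.
After decay, C = 80.94 × e^(−kt) = 80.94 × 0.4646 = 37.60 mg/L.

37.6 mg/L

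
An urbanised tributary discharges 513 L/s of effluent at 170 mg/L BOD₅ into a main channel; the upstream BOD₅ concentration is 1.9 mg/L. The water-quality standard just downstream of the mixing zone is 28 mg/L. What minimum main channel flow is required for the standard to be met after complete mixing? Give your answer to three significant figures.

2790 L/s

Set C_mix = 28: (Q·1.900 + 513.0·170.0) / (Q + 513.0) = 28
→ Q = 513.0·(170.0 − 28)/(28 − 1.900) = 2791 L/s.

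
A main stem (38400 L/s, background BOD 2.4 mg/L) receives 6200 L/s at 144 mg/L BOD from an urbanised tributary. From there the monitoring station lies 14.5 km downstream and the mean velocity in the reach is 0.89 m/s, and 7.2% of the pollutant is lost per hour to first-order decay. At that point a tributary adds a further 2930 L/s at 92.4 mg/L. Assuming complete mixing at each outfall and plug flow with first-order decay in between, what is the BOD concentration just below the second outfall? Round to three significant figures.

Flow-weighted average: C = (38400·2.400 + 6200·144.0) / 44600 = 985000/44600 = 22.08 mg/L; combined flow 44600 L/s.
Travel time t = 14.5·1000 / 0.89 = 16290 s = 4.526 h.
7.2%/h lost → k = −ln(1 − 0.072) = 0.07472 h⁻¹.
Applying C = C₀e^(−kt): 22.08 × 0.7131 = 15.75 mg/L.
Second outfall: C = (44600·15.75 + 2930·92.40)/47530 = 20.47 mg/L.

20.5 mg/L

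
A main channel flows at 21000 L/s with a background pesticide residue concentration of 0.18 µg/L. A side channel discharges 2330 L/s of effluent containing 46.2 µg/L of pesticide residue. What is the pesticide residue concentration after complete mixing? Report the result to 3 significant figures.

4.78 µg/L

Mixed concentration C = ΣQC/ΣQ = (21000·0.1800 + 2330·46.20) / 23330 = 111400/23330 = 4.776 µg/L.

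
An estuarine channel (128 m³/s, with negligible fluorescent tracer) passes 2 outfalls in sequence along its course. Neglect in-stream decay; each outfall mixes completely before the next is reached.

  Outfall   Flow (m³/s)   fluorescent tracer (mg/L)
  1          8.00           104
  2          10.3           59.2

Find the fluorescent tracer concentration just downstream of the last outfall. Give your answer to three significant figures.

Outfall 1: combined Q = 136.0 m³/s; C = (128.0·0 + 8.000·104.0)/136.0 = 6.118 mg/L.
Outfall 2: combined Q = 146.3 m³/s; C = (136.0·6.118 + 10.30·59.20)/146.3 = 9.855 mg/L.

9.85 mg/L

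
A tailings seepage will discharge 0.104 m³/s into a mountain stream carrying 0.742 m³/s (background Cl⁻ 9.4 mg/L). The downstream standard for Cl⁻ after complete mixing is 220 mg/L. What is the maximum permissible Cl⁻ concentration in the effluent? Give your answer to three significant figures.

1720 mg/L

At the limit, (Qr·Cr + Qe·Cₑ)/(Qr + Qe) = 220:
Cₑ = (0.8460·220 − 0.7420·9.400) / 0.1040 = 1723 mg/L.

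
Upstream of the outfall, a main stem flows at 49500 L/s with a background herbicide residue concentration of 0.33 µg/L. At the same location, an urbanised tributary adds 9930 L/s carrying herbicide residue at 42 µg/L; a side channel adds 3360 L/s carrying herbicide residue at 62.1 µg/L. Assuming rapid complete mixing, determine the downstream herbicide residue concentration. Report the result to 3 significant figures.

Flow-weighted average: C = (49500·0.3300 + 9930·42.00 + 3360·62.10) / 62790 = 642100/62790 = 10.23 µg/L.

10.2 µg/L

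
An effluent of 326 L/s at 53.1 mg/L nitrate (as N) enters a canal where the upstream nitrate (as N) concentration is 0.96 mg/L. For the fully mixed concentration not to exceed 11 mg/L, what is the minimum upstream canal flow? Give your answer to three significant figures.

Set C_mix = 11: (Q·0.9600 + 326.0·53.10) / (Q + 326.0) = 11
→ Q = 326.0·(53.10 − 11)/(11 − 0.9600) = 1367 L/s.

1370 L/s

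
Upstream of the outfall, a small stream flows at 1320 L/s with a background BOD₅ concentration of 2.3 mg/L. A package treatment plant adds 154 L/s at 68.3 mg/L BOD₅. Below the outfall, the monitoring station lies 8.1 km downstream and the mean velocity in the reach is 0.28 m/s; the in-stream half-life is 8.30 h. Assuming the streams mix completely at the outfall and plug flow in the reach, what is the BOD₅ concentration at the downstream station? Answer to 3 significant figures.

Mass balance: C = (1320·2.300 + 154.0·68.30) / 1474 = 13550/1474 = 9.196 mg/L.
Travel time t = 8.1·1000 / 0.28 = 28930 s = 8.036 h.
Half-life 8.30 h → k = ln 2 / 8.30 = 0.08351 h⁻¹ = 2.004 d⁻¹.
Applying C = C₀e^(−kt): 9.196 × 0.5112 = 4.700 mg/L.

4.70 mg/L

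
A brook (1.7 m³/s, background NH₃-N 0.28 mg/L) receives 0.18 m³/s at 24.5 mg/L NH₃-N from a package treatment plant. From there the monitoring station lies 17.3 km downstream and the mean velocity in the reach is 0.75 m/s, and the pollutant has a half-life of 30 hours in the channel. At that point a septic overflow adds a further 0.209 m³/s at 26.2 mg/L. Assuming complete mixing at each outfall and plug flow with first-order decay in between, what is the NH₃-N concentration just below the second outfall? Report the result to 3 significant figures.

Mixed concentration C = ΣQC/ΣQ = (1.700·0.2800 + 0.1800·24.50) / 1.880 = 4.886/1.880 = 2.599 mg/L; combined flow 1.880 m³/s.
Travel time t = 17.3·1000 / 0.75 = 23070 s = 6.407 h.
Half-life 30 h → k = ln 2 / 30 = 0.02310 h⁻¹ = 0.5545 d⁻¹.
Applying C = C₀e^(−kt): 2.599 × 0.8624 = 2.241 mg/L.
Second outfall: C = (1.880·2.241 + 0.2090·26.20)/2.089 = 4.638 mg/L.

4.64 mg/L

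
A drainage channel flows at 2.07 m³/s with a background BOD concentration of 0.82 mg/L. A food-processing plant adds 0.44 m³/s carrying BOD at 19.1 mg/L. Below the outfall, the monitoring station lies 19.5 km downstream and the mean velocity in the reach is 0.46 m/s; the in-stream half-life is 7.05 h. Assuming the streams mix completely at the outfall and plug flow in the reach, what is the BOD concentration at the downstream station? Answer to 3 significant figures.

Conservation of mass: C = (2.070·0.8200 + 0.4400·19.10) / 2.510 = 10.10/2.510 = 4.024 mg/L.
Travel time t = 19.5·1000 / 0.46 = 42390 s = 11.78 h.
Half-life 7.05 h → k = ln 2 / 7.05 = 0.09832 h⁻¹ = 2.360 d⁻¹.
First-order decay: C = 4.024·exp(−k·t) = 4.024·0.3142 = 1.264 mg/L.

1.26 mg/L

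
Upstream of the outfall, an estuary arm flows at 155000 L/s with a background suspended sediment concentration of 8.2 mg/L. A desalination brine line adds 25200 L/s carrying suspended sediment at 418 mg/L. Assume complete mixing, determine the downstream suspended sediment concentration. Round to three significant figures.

After mixing, C = (155000·8.200 + 25200·418.0) / 180200 = 11800000/180200 = 65.51 mg/L.

65.5 mg/L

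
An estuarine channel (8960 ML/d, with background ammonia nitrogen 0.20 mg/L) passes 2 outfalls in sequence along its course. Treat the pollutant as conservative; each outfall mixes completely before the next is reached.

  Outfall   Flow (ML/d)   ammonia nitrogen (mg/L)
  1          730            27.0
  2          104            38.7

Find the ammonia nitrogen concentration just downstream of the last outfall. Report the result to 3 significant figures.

Outfall 1: combined Q = 9690 ML/d; C = (8960·0.2000 + 730.0·27.00)/9690 = 2.219 mg/L.
Outfall 2: combined Q = 9794 ML/d; C = (9690·2.219 + 104.0·38.70)/9794 = 2.606 mg/L.

2.61 mg/L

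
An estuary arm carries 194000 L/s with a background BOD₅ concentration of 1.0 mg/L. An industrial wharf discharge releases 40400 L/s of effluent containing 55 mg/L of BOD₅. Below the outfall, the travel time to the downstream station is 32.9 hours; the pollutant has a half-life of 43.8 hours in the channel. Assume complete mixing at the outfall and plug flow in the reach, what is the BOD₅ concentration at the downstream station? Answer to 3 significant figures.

6.12 mg/L

Flow-weighted average: C = (194000·1.000 + 40400·55.00) / 234400 = 2416000/234400 = 10.31 mg/L.
Half-life 43.8 h → k = ln 2 / 43.8 = 0.01583 h⁻¹ = 0.3798 d⁻¹.
Decay over the reach: 10.31·exp(−kt) = 10.31·0.5941 = 6.124 mg/L.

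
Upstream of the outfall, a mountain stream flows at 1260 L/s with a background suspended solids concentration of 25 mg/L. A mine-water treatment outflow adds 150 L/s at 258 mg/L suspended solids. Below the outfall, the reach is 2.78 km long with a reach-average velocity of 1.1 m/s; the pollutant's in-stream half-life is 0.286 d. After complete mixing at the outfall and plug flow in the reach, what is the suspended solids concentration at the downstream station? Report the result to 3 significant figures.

Flow-weighted average: C = (1260·25.00 + 150.0·258.0) / 1410 = 70200/1410 = 49.79 mg/L.
Travel time t = 2.78·1000 / 1.1 = 2527 s = 0.7020 h.
Half-life 0.286 d → k = ln 2 / 0.286 = 2.424 d⁻¹.
First-order decay: C = 49.79·exp(−k·t) = 49.79·0.9316 = 46.38 mg/L.

46.4 mg/L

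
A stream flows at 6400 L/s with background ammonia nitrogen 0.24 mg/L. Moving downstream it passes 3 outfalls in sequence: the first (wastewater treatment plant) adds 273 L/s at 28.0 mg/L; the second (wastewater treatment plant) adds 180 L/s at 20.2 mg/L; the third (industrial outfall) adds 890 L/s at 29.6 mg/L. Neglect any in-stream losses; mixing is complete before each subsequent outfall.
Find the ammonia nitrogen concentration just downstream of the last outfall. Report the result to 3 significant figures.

5.06 mg/L

Outfall 1: combined Q = 6673 L/s; C = (6400·0.2400 + 273.0·28.00)/6673 = 1.376 mg/L.
Outfall 2: combined Q = 6853 L/s; C = (6673·1.376 + 180.0·20.20)/6853 = 1.870 mg/L.
Outfall 3: combined Q = 7743 L/s; C = (6853·1.870 + 890.0·29.60)/7743 = 5.057 mg/L.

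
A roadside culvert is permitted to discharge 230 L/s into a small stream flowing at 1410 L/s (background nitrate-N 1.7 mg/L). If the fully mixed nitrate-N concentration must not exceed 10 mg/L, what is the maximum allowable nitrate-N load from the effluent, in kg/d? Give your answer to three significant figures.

Mass balance at the limit: 1410·1.700 + 230.0·Cₑ = 1640·10 → Cₑ = 60.88 mg/L.
230.0 L/s = 0.2300 m³/s. Load = 0.2300 m³/s × 60.88 g/m³ × 86 400 s/d = 1210 kg/d.

1210 kg/d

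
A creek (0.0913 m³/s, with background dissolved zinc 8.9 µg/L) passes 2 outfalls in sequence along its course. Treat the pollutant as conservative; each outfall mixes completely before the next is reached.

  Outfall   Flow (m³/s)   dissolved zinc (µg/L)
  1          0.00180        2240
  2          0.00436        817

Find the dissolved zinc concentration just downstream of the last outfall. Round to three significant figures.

Below outfall 1: Q → 0.09310 m³/s, C = (0.09130·8.900 + 0.001800·2240)/0.09310 = 52.04 µg/L.
Below outfall 2: Q → 0.09746 m³/s, C = (0.09310·52.04 + 0.004360·817.0)/0.09746 = 86.26 µg/L.

86.3 µg/L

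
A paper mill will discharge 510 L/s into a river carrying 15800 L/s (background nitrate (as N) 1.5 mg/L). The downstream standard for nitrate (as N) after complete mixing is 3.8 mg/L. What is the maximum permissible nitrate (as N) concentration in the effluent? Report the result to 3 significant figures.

At the limit, (Qr·Cr + Qe·Cₑ)/(Qr + Qe) = 3.8:
Cₑ = (16310·3.8 − 15800·1.500) / 510.0 = 75.05 mg/L.

75.1 mg/L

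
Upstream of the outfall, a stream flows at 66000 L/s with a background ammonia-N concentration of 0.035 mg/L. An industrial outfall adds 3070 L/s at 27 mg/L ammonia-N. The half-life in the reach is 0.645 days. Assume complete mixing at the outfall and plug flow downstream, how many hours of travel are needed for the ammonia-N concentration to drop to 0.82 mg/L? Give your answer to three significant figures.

Flow-weighted average: C = (66000·0.03500 + 3070·27.00) / 69070 = 85200/69070 = 1.234 mg/L.
Half-life 0.645 d → k = ln 2 / 0.645 = 1.075 d⁻¹.
1.234·exp(−k·t) = 0.82 → t = ln(1.234/0.82)/k = 32830 s = 9.119 h.

9.12 h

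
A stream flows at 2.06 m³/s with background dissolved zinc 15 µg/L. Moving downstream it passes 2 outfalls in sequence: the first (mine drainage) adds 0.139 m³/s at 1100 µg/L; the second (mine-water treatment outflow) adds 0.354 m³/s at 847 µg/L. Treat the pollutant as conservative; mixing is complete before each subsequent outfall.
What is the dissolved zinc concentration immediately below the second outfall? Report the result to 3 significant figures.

189 µg/L

Outfall 1: combined Q = 2.199 m³/s; C = (2.060·15.00 + 0.1390·1100)/2.199 = 83.58 µg/L.
Outfall 2: combined Q = 2.553 m³/s; C = (2.199·83.58 + 0.3540·847.0)/2.553 = 189.4 µg/L.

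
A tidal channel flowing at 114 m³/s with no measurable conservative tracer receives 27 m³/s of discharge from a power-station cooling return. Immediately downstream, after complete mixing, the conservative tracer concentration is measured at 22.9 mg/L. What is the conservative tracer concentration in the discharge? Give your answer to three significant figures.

Mass balance: 114.0·0 + 27.00·Cₑ = 141.0·22.90
→ Cₑ = (141.0·22.90 − 114.0·0) / 27.00 = 119.6 mg/L.

120 mg/L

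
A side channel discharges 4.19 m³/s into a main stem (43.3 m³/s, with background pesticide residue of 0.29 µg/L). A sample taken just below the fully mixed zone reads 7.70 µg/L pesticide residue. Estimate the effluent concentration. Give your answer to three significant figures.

Mass balance: 43.30·0.2900 + 4.190·Cₑ = 47.49·7.700
→ Cₑ = (47.49·7.700 − 43.30·0.2900) / 4.190 = 84.28 µg/L.

84.3 µg/L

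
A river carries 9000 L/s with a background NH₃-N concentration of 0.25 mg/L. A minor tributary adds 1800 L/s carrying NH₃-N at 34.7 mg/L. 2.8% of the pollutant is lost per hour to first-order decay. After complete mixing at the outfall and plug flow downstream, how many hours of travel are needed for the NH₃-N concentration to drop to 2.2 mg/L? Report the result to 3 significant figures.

35.3 h

Conservation of mass: C = (9000·0.2500 + 1800·34.70) / 10800 = 64710/10800 = 5.992 mg/L.
2.8%/h lost → k = −ln(1 − 0.028) = 0.02840 h⁻¹.
5.992·exp(−k·t) = 2.2 → t = ln(5.992/2.2)/k = 127000 s = 35.28 h.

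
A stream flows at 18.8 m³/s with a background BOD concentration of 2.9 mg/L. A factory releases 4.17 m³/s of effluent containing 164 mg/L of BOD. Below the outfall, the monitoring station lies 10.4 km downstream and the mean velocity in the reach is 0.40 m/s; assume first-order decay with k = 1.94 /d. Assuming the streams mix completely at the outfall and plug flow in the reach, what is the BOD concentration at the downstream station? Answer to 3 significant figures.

17.9 mg/L

Flow-weighted average: C = (18.80·2.900 + 4.170·164.0) / 22.97 = 738.4/22.97 = 32.15 mg/L.
Travel time t = 10.4·1000 / 0.40 = 26000 s = 7.222 h.
First-order decay: C = 32.15·exp(−k·t) = 32.15·0.5578 = 17.93 mg/L.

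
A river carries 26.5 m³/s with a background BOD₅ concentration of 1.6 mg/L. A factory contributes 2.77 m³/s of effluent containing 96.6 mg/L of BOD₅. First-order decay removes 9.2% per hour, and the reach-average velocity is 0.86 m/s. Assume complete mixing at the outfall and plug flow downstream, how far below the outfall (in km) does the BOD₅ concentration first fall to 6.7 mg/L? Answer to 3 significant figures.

After mixing, C = (26.50·1.600 + 2.770·96.60) / 29.27 = 310.0/29.27 = 10.59 mg/L.
9.2%/h lost → k = −ln(1 − 0.092) = 0.09651 h⁻¹.
Set 10.59·exp(−k·t) = 6.7 → t = ln(10.59/6.7)/k = 17080 s = 4.744 h.
Distance = v·t = 0.86·17080 = 14690 m = 14.69 km.

14.7 km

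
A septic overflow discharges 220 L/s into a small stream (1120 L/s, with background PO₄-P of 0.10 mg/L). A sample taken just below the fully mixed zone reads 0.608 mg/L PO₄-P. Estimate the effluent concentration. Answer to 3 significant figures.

Mass balance: 1120·0.1000 + 220.0·Cₑ = 1340·0.6080
→ Cₑ = (1340·0.6080 − 1120·0.1000) / 220.0 = 3.194 mg/L.

3.19 mg/L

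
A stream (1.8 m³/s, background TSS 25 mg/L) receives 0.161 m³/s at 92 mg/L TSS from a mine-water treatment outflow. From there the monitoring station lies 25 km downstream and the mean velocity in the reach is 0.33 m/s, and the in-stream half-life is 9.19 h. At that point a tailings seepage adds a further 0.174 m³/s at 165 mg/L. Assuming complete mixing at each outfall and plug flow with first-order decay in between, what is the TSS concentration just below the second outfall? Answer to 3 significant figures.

Flow-weighted average: C = (1.800·25.00 + 0.1610·92.00) / 1.961 = 59.81/1.961 = 30.50 mg/L; combined flow 1.961 m³/s.
Travel time t = 25·1000 / 0.33 = 75760 s = 21.04 h.
Half-life 9.19 h → k = ln 2 / 9.19 = 0.07542 h⁻¹ = 1.810 d⁻¹.
Decay over the reach: 30.50·exp(−kt) = 30.50·0.2045 = 6.237 mg/L.
At the second outfall, C = (1.961·6.237 + 0.1740·165.0) / (1.961 + 0.1740) = 19.18 mg/L.

19.2 mg/L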